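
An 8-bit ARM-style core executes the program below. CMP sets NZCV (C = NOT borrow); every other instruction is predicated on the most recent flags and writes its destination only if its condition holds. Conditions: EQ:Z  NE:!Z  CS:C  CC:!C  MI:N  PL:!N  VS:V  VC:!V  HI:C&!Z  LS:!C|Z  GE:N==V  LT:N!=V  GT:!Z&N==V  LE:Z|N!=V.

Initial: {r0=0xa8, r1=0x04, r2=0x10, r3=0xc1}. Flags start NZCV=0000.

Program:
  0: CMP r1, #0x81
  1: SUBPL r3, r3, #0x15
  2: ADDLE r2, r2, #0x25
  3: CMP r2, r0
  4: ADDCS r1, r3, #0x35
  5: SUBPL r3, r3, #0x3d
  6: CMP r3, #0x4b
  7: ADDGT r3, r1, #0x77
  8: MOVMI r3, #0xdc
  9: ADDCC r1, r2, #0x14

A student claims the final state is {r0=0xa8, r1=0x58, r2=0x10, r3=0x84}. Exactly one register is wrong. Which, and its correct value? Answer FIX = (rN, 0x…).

0: ✓ CMP  NZCV=1001
1: · SUBPL
2: · ADDLE
3: ✓ CMP  NZCV=0000
4: · ADDCS
5: ✓ SUBPL  r3←0x84
6: ✓ CMP  NZCV=0011
7: · ADDGT
8: · MOVMI
9: · ADDCC

FIX = (r1, 0x04)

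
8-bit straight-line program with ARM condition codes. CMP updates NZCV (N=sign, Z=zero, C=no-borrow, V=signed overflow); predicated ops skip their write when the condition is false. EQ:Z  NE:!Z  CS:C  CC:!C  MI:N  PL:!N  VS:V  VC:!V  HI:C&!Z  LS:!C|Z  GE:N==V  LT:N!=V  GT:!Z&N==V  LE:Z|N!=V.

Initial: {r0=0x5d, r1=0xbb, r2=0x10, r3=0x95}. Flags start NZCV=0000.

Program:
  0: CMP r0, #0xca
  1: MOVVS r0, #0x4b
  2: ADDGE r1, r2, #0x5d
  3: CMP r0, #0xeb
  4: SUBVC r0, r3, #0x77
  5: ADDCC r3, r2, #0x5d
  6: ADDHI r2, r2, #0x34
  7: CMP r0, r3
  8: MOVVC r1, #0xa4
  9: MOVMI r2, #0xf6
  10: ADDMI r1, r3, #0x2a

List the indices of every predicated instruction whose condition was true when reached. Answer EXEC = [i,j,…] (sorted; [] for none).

EXEC = [1,2,4,5,8,9,10]

[0] flags=1001 → (cmp)
[1] flags=1001 VS?T → r0=0x4b
[2] flags=1001 GE?T → r1=0x6d
[3] flags=0000 → (cmp)
[4] flags=0000 VC?T → r0=0x1e
[5] flags=0000 CC?T → r3=0x6d
[6] flags=0000 HI?F → skip
[7] flags=1000 → (cmp)
[8] flags=1000 VC?T → r1=0xa4
[9] flags=1000 MI?T → r2=0xf6
[10] flags=1000 MI?T → r1=0x97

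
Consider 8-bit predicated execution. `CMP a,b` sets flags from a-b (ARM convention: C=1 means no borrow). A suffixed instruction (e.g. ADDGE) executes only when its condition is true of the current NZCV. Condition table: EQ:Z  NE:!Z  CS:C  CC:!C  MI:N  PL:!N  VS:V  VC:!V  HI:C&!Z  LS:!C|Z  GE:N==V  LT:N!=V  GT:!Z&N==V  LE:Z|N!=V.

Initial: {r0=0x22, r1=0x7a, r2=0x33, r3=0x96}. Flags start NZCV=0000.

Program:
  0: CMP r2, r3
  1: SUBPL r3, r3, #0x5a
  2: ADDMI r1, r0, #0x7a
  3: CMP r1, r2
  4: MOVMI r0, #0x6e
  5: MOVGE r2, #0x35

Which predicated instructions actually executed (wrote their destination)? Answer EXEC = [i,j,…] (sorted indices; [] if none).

EXEC = [2]

0: ✓ CMP  NZCV=1001
1: · SUBPL
2: ✓ ADDMI  r1←0x9c
3: ✓ CMP  NZCV=0011
4: · MOVMI
5: · MOVGE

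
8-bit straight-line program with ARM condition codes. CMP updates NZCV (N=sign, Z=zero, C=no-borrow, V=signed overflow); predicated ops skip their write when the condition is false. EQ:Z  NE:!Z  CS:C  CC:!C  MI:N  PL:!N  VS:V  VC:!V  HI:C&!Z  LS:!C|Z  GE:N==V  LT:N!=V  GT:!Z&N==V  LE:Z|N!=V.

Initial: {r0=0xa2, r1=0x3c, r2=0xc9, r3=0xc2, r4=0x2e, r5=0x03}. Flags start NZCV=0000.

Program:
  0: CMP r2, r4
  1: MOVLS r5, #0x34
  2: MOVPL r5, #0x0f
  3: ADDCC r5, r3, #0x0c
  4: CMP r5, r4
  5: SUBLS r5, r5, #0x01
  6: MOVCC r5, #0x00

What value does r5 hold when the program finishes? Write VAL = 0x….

VAL = 0x00

[0] flags=1010 → (cmp)
[1] flags=1010 LS?F → skip
[2] flags=1010 PL?F → skip
[3] flags=1010 CC?F → skip
[4] flags=1000 → (cmp)
[5] flags=1000 LS?T → r5=0x02
[6] flags=1000 CC?T → r5=0x00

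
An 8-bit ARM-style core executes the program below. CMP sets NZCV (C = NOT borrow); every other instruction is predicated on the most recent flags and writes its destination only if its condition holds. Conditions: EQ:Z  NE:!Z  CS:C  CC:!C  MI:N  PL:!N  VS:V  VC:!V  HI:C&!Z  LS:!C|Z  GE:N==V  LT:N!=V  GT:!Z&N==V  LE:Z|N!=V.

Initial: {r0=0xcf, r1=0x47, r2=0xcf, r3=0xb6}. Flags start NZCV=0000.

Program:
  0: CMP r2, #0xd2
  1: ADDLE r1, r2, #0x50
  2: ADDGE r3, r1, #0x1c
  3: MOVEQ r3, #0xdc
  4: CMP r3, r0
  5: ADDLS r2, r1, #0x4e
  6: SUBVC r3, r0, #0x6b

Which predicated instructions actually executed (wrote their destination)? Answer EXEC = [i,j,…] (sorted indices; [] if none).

EXEC = [1,5,6]

[0] flags=1000 → (cmp)
[1] flags=1000 LE?T → r1=0x1f
[2] flags=1000 GE?F → skip
[3] flags=1000 EQ?F → skip
[4] flags=1000 → (cmp)
[5] flags=1000 LS?T → r2=0x6d
[6] flags=1000 VC?T → r3=0x64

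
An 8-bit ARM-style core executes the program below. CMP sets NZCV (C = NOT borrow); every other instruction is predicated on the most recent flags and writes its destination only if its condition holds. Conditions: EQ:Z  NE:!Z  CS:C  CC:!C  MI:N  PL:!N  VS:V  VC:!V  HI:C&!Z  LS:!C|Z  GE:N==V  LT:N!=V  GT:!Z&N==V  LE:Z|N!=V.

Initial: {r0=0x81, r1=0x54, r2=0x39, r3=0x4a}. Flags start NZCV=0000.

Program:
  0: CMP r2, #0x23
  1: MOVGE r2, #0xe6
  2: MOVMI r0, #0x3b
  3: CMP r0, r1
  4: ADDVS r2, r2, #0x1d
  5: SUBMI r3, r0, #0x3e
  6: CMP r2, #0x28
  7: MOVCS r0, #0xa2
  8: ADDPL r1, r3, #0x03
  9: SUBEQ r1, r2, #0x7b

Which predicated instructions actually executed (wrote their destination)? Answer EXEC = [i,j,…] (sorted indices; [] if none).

EXEC = [1,4]

[0] flags=0010 → (cmp)
[1] flags=0010 GE?T → r2=0xe6
[2] flags=0010 MI?F → skip
[3] flags=0011 → (cmp)
[4] flags=0011 VS?T → r2=0x03
[5] flags=0011 MI?F → skip
[6] flags=1000 → (cmp)
[7] flags=1000 CS?F → skip
[8] flags=1000 PL?F → skip
[9] flags=1000 EQ?F → skip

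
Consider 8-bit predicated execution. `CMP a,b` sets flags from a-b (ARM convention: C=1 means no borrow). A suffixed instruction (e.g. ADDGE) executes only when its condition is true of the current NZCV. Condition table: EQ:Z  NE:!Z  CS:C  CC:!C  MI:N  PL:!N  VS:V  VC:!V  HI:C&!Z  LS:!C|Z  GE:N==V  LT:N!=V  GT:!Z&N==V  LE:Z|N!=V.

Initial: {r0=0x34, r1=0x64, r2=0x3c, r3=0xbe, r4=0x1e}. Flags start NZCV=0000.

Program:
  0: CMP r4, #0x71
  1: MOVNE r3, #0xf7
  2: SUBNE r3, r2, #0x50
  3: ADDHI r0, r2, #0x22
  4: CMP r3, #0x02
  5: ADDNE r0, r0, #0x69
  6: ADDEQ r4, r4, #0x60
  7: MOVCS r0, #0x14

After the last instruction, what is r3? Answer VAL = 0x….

0: ✓ CMP  NZCV=1000
1: ✓ MOVNE  r3←0xf7
2: ✓ SUBNE  r3←0xec
3: · ADDHI
4: ✓ CMP  NZCV=1010
5: ✓ ADDNE  r0←0x9d
6: · ADDEQ
7: ✓ MOVCS  r0←0x14

VAL = 0xec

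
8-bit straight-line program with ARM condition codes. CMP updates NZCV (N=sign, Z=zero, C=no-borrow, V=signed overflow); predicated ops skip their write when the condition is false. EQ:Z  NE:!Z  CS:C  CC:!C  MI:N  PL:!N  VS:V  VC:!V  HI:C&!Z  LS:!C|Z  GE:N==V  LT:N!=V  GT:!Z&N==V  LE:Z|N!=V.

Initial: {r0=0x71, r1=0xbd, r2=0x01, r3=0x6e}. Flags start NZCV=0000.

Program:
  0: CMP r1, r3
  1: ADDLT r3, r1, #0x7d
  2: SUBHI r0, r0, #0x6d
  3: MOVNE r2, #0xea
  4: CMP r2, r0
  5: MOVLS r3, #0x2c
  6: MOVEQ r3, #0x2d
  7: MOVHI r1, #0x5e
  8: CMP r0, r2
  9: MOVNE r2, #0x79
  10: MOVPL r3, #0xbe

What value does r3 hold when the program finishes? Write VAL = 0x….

VAL = 0xbe

[0] flags=0011 → (cmp)
[1] flags=0011 LT?T → r3=0x3a
[2] flags=0011 HI?T → r0=0x04
[3] flags=0011 NE?T → r2=0xea
[4] flags=1010 → (cmp)
[5] flags=1010 LS?F → skip
[6] flags=1010 EQ?F → skip
[7] flags=1010 HI?T → r1=0x5e
[8] flags=0000 → (cmp)
[9] flags=0000 NE?T → r2=0x79
[10] flags=0000 PL?T → r3=0xbe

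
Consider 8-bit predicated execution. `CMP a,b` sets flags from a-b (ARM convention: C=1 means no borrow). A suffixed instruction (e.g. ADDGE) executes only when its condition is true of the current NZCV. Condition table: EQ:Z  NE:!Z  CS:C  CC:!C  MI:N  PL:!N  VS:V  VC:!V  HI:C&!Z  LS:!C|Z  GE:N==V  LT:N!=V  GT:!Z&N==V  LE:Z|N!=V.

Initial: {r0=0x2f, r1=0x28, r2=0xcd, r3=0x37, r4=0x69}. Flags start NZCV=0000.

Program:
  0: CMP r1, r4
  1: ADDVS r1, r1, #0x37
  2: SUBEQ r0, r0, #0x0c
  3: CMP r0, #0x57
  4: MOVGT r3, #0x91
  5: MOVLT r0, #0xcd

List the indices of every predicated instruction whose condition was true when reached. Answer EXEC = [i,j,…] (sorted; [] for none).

0: ✓ CMP  NZCV=1000
1: · ADDVS
2: · SUBEQ
3: ✓ CMP  NZCV=1000
4: · MOVGT
5: ✓ MOVLT  r0←0xcd

EXEC = [5]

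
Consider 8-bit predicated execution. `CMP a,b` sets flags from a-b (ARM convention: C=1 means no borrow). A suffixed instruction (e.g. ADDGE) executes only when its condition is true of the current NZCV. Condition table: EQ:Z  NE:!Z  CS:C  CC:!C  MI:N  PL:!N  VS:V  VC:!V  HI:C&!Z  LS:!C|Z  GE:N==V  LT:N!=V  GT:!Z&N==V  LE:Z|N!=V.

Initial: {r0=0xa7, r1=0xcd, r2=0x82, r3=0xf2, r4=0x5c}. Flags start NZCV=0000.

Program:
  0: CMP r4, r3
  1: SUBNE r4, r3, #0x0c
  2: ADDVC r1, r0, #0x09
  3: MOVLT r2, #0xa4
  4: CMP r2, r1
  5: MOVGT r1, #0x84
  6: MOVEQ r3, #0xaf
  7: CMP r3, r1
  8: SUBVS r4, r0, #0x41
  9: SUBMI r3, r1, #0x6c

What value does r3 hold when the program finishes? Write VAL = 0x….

0: ✓ CMP  NZCV=0000
1: ✓ SUBNE  r4←0xe6
2: ✓ ADDVC  r1←0xb0
3: · MOVLT
4: ✓ CMP  NZCV=1000
5: · MOVGT
6: · MOVEQ
7: ✓ CMP  NZCV=0010
8: · SUBVS
9: · SUBMI

VAL = 0xf2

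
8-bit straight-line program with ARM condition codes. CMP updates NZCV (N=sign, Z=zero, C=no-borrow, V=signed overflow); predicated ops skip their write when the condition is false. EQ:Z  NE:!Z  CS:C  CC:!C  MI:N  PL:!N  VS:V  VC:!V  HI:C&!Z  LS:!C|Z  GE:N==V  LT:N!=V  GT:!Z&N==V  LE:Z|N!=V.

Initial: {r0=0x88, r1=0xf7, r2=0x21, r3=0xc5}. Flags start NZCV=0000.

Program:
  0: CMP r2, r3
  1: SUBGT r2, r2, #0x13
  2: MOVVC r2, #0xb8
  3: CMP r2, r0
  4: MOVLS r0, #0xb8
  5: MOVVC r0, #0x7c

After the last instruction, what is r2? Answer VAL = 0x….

VAL = 0xb8

[0] flags=0000 → (cmp)
[1] flags=0000 GT?T → r2=0x0e
[2] flags=0000 VC?T → r2=0xb8
[3] flags=0010 → (cmp)
[4] flags=0010 LS?F → skip
[5] flags=0010 VC?T → r0=0x7c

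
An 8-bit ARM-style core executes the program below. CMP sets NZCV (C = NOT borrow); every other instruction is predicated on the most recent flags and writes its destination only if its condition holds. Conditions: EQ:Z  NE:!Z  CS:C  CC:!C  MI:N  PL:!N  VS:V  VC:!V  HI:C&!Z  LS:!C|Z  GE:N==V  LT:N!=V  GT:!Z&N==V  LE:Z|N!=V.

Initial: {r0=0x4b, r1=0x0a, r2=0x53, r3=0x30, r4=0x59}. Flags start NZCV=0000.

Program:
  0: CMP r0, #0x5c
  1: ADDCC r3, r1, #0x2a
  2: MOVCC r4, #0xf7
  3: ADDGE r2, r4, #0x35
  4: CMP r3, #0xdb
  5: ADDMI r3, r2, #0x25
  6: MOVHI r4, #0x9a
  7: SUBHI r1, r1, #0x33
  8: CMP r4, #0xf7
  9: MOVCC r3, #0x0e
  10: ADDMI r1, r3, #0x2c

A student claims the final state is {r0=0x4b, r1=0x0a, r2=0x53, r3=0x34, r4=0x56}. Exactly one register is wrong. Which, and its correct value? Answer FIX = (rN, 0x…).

0: ✓ CMP  NZCV=1000
1: ✓ ADDCC  r3←0x34
2: ✓ MOVCC  r4←0xf7
3: · ADDGE
4: ✓ CMP  NZCV=0000
5: · ADDMI
6: · MOVHI
7: · SUBHI
8: ✓ CMP  NZCV=0110
9: · MOVCC
10: · ADDMI

FIX = (r4, 0xf7)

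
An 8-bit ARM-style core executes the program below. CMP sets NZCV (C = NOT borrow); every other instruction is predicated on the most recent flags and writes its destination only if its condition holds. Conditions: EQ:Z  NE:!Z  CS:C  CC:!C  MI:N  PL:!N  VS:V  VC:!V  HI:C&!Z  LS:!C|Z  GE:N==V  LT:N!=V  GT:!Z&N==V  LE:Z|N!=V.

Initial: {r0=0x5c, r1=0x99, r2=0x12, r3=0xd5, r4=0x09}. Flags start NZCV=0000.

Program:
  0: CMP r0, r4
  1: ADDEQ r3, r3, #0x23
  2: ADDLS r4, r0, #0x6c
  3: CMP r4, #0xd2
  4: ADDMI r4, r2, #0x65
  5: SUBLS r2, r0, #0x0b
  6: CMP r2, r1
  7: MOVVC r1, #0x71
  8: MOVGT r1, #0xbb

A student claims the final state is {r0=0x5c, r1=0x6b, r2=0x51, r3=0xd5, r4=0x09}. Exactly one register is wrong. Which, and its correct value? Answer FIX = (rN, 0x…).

0: ✓ CMP  NZCV=0010
1: · ADDEQ
2: · ADDLS
3: ✓ CMP  NZCV=0000
4: · ADDMI
5: ✓ SUBLS  r2←0x51
6: ✓ CMP  NZCV=1001
7: · MOVVC
8: ✓ MOVGT  r1←0xbb

FIX = (r1, 0xbb)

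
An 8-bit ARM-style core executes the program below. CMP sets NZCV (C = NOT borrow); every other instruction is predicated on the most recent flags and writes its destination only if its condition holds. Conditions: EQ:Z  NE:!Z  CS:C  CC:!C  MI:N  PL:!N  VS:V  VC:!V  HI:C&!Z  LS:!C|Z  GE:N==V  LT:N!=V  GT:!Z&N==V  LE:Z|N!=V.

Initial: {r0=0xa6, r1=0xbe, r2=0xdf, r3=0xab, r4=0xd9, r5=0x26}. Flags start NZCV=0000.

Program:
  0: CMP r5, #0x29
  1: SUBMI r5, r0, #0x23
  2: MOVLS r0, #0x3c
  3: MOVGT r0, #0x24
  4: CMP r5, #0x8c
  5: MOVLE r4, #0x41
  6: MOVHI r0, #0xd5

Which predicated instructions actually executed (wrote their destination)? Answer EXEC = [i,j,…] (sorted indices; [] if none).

EXEC = [1,2,5]

0: ✓ CMP  NZCV=1000
1: ✓ SUBMI  r5←0x83
2: ✓ MOVLS  r0←0x3c
3: · MOVGT
4: ✓ CMP  NZCV=1000
5: ✓ MOVLE  r4←0x41
6: · MOVHI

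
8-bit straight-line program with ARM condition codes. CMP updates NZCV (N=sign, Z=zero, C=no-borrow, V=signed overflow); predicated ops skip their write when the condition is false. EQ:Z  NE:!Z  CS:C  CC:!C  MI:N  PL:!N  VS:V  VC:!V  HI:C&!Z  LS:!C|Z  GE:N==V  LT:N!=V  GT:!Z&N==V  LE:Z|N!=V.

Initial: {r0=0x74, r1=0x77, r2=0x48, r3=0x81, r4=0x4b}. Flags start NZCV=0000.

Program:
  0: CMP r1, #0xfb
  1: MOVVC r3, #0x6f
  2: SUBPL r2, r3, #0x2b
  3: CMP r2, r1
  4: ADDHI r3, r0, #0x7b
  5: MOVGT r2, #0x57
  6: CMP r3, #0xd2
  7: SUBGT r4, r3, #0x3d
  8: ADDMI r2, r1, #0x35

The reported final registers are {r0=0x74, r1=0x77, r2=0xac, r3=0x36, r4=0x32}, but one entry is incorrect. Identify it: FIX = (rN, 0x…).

FIX = (r3, 0x6f)

0: ✓ CMP  NZCV=0000
1: ✓ MOVVC  r3←0x6f
2: ✓ SUBPL  r2←0x44
3: ✓ CMP  NZCV=1000
4: · ADDHI
5: · MOVGT
6: ✓ CMP  NZCV=1001
7: ✓ SUBGT  r4←0x32
8: ✓ ADDMI  r2←0xac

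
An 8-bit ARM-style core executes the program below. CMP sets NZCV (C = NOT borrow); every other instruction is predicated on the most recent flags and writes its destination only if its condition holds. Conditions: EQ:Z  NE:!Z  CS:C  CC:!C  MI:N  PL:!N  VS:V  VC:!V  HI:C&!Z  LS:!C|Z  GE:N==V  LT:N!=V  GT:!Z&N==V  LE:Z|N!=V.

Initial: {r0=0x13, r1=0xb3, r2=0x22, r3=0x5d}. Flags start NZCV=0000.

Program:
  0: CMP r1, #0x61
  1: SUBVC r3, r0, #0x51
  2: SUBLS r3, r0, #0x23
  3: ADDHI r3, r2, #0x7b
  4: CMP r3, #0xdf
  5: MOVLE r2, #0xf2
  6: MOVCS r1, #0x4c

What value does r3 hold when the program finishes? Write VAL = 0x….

VAL = 0x9d

0: ✓ CMP  NZCV=0011
1: · SUBVC
2: · SUBLS
3: ✓ ADDHI  r3←0x9d
4: ✓ CMP  NZCV=1000
5: ✓ MOVLE  r2←0xf2
6: · MOVCS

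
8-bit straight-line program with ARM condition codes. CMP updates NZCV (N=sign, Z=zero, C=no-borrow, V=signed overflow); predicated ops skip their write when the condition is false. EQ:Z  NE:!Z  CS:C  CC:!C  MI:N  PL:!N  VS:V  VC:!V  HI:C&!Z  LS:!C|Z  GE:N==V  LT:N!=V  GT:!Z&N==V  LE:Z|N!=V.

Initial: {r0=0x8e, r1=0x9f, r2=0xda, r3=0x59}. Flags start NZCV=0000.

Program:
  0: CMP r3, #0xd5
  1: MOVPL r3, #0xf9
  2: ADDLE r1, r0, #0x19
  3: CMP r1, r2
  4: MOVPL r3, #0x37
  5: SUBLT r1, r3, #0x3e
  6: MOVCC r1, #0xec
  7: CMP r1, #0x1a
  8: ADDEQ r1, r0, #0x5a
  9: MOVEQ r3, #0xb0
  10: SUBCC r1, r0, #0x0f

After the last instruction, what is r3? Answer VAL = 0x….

[0] flags=1001 → (cmp)
[1] flags=1001 PL?F → skip
[2] flags=1001 LE?F → skip
[3] flags=1000 → (cmp)
[4] flags=1000 PL?F → skip
[5] flags=1000 LT?T → r1=0x1b
[6] flags=1000 CC?T → r1=0xec
[7] flags=1010 → (cmp)
[8] flags=1010 EQ?F → skip
[9] flags=1010 EQ?F → skip
[10] flags=1010 CC?F → skip

VAL = 0x59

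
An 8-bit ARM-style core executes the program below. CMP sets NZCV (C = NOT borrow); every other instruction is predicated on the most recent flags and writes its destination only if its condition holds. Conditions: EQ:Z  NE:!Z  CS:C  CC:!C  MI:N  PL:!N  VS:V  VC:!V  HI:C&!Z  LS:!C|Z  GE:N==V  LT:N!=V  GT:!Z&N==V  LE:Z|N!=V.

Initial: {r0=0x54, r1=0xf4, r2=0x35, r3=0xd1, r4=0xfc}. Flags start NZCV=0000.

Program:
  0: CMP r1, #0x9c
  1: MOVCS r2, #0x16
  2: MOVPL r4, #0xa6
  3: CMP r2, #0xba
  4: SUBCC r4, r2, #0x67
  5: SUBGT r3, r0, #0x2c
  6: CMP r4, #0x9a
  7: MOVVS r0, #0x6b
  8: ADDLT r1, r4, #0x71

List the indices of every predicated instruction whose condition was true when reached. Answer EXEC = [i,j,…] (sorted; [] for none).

EXEC = [1,2,4,5]

0: ✓ CMP  NZCV=0010
1: ✓ MOVCS  r2←0x16
2: ✓ MOVPL  r4←0xa6
3: ✓ CMP  NZCV=0000
4: ✓ SUBCC  r4←0xaf
5: ✓ SUBGT  r3←0x28
6: ✓ CMP  NZCV=0010
7: · MOVVS
8: · ADDLT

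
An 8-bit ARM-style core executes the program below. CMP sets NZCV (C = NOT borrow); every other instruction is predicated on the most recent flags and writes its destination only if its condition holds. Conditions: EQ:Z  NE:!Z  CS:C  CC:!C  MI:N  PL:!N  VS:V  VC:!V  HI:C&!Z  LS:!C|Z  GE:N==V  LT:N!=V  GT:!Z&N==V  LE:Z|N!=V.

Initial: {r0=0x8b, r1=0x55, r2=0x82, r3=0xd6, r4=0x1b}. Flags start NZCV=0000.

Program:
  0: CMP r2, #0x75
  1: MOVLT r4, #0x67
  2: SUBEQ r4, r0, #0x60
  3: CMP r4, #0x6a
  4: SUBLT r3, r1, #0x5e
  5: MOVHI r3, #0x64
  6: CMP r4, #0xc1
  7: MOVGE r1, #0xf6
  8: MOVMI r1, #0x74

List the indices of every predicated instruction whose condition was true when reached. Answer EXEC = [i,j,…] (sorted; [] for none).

EXEC = [1,4,7,8]

0: ✓ CMP  NZCV=0011
1: ✓ MOVLT  r4←0x67
2: · SUBEQ
3: ✓ CMP  NZCV=1000
4: ✓ SUBLT  r3←0xf7
5: · MOVHI
6: ✓ CMP  NZCV=1001
7: ✓ MOVGE  r1←0xf6
8: ✓ MOVMI  r1←0x74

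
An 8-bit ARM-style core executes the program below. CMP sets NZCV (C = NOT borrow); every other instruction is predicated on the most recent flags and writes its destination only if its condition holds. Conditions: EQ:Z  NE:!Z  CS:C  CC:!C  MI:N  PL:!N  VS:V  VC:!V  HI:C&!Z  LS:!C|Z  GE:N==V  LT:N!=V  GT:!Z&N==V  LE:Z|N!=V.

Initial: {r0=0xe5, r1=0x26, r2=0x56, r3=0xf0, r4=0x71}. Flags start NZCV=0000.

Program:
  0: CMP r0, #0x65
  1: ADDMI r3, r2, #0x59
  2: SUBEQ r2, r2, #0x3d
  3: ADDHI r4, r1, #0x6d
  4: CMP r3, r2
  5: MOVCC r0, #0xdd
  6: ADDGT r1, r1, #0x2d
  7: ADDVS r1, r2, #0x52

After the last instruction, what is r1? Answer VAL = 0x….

VAL = 0xa8

0: ✓ CMP  NZCV=1010
1: ✓ ADDMI  r3←0xaf
2: · SUBEQ
3: ✓ ADDHI  r4←0x93
4: ✓ CMP  NZCV=0011
5: · MOVCC
6: · ADDGT
7: ✓ ADDVS  r1←0xa8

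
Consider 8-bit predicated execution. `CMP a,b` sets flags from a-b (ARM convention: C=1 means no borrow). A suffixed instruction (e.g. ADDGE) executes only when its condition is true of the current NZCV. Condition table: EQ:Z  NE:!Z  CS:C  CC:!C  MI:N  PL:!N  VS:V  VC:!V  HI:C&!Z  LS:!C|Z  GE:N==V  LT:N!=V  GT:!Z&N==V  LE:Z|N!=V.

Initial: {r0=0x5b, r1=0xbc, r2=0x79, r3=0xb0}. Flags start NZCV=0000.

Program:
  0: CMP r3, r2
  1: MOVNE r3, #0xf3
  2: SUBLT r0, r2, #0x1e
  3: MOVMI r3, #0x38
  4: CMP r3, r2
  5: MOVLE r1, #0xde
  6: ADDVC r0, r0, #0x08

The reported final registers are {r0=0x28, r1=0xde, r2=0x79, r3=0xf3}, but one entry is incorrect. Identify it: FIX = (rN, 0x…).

FIX = (r0, 0x5b)

0: ✓ CMP  NZCV=0011
1: ✓ MOVNE  r3←0xf3
2: ✓ SUBLT  r0←0x5b
3: · MOVMI
4: ✓ CMP  NZCV=0011
5: ✓ MOVLE  r1←0xde
6: · ADDVC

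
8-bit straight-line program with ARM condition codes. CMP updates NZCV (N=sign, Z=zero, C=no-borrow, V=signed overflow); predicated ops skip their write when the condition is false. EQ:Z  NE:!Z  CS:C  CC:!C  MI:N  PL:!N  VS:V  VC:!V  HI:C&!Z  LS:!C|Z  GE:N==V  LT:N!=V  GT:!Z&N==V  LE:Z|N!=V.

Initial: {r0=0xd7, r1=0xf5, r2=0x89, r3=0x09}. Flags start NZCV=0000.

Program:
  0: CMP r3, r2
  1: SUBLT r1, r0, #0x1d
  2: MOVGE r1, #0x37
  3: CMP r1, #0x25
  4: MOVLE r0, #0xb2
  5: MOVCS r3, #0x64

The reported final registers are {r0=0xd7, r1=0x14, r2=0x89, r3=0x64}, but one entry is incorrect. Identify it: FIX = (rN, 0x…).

0: ✓ CMP  NZCV=1001
1: · SUBLT
2: ✓ MOVGE  r1←0x37
3: ✓ CMP  NZCV=0010
4: · MOVLE
5: ✓ MOVCS  r3←0x64

FIX = (r1, 0x37)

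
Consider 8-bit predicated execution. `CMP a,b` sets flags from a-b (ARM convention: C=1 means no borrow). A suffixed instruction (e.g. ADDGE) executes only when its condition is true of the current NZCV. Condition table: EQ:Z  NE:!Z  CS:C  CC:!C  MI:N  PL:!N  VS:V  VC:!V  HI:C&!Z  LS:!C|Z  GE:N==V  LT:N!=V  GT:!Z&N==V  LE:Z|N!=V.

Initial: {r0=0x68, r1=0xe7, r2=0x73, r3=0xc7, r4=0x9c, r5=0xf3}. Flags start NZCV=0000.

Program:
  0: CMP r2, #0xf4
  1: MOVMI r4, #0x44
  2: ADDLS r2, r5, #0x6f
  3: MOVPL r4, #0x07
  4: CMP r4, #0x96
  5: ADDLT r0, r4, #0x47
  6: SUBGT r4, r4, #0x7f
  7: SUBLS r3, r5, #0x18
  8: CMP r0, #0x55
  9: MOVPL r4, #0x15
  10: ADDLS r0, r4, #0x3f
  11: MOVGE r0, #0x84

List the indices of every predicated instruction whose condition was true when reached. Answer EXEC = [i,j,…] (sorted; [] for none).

0: ✓ CMP  NZCV=0000
1: · MOVMI
2: ✓ ADDLS  r2←0x62
3: ✓ MOVPL  r4←0x07
4: ✓ CMP  NZCV=0000
5: · ADDLT
6: ✓ SUBGT  r4←0x88
7: ✓ SUBLS  r3←0xdb
8: ✓ CMP  NZCV=0010
9: ✓ MOVPL  r4←0x15
10: · ADDLS
11: ✓ MOVGE  r0←0x84

EXEC = [2,3,6,7,9,11]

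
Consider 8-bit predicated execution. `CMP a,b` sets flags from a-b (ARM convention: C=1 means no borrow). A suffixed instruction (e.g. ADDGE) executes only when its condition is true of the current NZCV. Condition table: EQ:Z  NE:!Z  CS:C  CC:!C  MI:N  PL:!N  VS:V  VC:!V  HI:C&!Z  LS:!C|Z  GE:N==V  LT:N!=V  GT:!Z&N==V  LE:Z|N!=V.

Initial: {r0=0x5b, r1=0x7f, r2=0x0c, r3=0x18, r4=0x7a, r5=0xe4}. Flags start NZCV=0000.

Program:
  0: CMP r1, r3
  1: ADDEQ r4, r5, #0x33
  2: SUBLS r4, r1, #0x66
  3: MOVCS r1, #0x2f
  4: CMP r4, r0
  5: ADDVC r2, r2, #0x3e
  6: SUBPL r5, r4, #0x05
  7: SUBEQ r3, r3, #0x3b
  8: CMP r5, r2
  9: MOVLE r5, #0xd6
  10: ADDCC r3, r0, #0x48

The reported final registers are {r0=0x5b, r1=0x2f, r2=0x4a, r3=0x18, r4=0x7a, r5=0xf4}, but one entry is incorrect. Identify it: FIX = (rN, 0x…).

[0] flags=0010 → (cmp)
[1] flags=0010 EQ?F → skip
[2] flags=0010 LS?F → skip
[3] flags=0010 CS?T → r1=0x2f
[4] flags=0010 → (cmp)
[5] flags=0010 VC?T → r2=0x4a
[6] flags=0010 PL?T → r5=0x75
[7] flags=0010 EQ?F → skip
[8] flags=0010 → (cmp)
[9] flags=0010 LE?F → skip
[10] flags=0010 CC?F → skip

FIX = (r5, 0x75)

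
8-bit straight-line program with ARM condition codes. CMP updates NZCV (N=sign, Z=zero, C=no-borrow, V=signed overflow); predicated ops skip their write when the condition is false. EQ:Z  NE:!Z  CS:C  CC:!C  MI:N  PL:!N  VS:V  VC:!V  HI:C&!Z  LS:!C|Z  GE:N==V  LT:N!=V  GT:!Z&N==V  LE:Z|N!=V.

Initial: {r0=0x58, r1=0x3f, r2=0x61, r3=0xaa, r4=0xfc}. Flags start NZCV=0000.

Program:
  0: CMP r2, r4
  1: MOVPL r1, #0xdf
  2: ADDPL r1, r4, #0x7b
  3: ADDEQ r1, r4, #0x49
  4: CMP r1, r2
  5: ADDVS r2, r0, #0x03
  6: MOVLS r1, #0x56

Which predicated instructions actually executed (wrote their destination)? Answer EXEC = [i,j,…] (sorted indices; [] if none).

EXEC = [1,2]

0: ✓ CMP  NZCV=0000
1: ✓ MOVPL  r1←0xdf
2: ✓ ADDPL  r1←0x77
3: · ADDEQ
4: ✓ CMP  NZCV=0010
5: · ADDVS
6: · MOVLS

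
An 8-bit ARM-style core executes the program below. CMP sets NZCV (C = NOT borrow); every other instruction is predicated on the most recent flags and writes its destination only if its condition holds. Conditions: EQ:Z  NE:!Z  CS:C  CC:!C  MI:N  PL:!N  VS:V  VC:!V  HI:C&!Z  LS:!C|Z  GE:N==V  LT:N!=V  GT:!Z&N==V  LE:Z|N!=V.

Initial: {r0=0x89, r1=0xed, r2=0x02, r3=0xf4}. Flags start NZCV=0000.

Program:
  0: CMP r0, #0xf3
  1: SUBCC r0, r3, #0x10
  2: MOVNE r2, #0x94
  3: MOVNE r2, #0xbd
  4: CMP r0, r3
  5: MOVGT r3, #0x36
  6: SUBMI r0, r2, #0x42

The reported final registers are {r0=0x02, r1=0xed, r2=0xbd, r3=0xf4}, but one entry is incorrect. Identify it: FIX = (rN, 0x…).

0: ✓ CMP  NZCV=1000
1: ✓ SUBCC  r0←0xe4
2: ✓ MOVNE  r2←0x94
3: ✓ MOVNE  r2←0xbd
4: ✓ CMP  NZCV=1000
5: · MOVGT
6: ✓ SUBMI  r0←0x7b

FIX = (r0, 0x7b)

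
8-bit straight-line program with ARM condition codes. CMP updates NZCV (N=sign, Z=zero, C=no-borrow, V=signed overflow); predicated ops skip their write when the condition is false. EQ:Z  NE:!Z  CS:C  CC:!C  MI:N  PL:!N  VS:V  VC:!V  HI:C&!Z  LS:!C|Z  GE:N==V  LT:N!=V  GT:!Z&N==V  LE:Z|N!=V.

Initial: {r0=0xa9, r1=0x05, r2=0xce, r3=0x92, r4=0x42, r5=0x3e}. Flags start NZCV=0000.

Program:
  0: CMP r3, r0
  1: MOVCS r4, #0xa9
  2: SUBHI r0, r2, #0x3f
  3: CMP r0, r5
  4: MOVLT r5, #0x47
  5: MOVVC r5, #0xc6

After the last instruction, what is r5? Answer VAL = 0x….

0: ✓ CMP  NZCV=1000
1: · MOVCS
2: · SUBHI
3: ✓ CMP  NZCV=0011
4: ✓ MOVLT  r5←0x47
5: · MOVVC

VAL = 0x47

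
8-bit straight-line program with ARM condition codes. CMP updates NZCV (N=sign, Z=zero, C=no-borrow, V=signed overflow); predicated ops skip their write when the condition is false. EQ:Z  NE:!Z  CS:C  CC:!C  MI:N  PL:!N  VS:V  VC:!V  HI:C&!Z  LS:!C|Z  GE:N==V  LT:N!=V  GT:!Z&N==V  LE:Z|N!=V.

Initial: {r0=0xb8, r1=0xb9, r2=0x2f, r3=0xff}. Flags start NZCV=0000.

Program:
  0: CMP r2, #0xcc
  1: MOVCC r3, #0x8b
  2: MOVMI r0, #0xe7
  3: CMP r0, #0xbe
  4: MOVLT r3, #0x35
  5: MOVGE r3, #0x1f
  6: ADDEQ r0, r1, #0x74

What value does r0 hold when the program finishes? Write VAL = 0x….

[0] flags=0000 → (cmp)
[1] flags=0000 CC?T → r3=0x8b
[2] flags=0000 MI?F → skip
[3] flags=1000 → (cmp)
[4] flags=1000 LT?T → r3=0x35
[5] flags=1000 GE?F → skip
[6] flags=1000 EQ?F → skip

VAL = 0xb8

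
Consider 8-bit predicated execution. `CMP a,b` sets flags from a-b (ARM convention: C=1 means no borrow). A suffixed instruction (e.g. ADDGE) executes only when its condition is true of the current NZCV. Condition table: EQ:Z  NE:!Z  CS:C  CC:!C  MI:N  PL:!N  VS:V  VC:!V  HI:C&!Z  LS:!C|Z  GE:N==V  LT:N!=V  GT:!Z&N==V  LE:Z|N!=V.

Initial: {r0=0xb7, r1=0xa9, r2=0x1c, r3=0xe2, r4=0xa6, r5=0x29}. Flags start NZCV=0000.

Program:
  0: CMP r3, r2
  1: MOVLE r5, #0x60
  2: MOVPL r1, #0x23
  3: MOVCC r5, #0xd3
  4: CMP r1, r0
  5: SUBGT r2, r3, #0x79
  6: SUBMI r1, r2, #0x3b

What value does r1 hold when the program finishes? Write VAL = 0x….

[0] flags=1010 → (cmp)
[1] flags=1010 LE?T → r5=0x60
[2] flags=1010 PL?F → skip
[3] flags=1010 CC?F → skip
[4] flags=1000 → (cmp)
[5] flags=1000 GT?F → skip
[6] flags=1000 MI?T → r1=0xe1

VAL = 0xe1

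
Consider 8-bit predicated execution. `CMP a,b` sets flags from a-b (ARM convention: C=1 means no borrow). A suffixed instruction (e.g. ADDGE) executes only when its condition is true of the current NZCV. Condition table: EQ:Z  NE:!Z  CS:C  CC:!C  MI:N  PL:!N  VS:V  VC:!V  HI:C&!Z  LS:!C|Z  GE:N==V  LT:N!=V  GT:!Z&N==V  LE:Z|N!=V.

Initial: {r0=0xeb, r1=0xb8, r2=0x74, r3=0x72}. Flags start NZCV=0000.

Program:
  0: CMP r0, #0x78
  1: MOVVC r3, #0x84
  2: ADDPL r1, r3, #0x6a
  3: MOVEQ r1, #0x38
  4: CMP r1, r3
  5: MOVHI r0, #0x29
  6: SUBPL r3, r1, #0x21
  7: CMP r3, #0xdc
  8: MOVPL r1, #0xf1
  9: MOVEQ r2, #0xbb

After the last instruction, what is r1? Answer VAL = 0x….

VAL = 0xdc

[0] flags=0011 → (cmp)
[1] flags=0011 VC?F → skip
[2] flags=0011 PL?T → r1=0xdc
[3] flags=0011 EQ?F → skip
[4] flags=0011 → (cmp)
[5] flags=0011 HI?T → r0=0x29
[6] flags=0011 PL?T → r3=0xbb
[7] flags=1000 → (cmp)
[8] flags=1000 PL?F → skip
[9] flags=1000 EQ?F → skip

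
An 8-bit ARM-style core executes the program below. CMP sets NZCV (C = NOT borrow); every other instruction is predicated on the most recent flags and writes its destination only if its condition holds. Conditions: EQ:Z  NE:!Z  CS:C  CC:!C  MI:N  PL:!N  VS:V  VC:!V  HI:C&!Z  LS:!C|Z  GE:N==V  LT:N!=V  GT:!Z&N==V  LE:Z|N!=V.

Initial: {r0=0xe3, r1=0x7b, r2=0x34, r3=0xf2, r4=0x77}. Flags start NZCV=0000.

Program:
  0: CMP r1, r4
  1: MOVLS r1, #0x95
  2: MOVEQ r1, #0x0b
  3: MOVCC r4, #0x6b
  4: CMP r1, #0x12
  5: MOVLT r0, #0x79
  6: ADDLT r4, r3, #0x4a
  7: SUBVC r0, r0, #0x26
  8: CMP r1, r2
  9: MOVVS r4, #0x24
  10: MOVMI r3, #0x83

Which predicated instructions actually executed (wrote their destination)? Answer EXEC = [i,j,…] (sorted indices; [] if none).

EXEC = [7]

[0] flags=0010 → (cmp)
[1] flags=0010 LS?F → skip
[2] flags=0010 EQ?F → skip
[3] flags=0010 CC?F → skip
[4] flags=0010 → (cmp)
[5] flags=0010 LT?F → skip
[6] flags=0010 LT?F → skip
[7] flags=0010 VC?T → r0=0xbd
[8] flags=0010 → (cmp)
[9] flags=0010 VS?F → skip
[10] flags=0010 MI?F → skip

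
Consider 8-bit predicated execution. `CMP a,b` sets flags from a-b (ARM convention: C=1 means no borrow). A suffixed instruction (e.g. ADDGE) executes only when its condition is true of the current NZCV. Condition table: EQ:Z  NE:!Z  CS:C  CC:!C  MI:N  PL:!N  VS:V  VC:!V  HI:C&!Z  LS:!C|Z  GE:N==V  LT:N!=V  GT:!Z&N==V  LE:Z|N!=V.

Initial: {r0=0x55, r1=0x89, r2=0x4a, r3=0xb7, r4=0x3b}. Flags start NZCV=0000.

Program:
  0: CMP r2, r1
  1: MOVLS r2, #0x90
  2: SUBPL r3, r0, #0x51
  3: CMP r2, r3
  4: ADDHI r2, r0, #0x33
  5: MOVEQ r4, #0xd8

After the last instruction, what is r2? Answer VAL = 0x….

VAL = 0x90

[0] flags=1001 → (cmp)
[1] flags=1001 LS?T → r2=0x90
[2] flags=1001 PL?F → skip
[3] flags=1000 → (cmp)
[4] flags=1000 HI?F → skip
[5] flags=1000 EQ?F → skip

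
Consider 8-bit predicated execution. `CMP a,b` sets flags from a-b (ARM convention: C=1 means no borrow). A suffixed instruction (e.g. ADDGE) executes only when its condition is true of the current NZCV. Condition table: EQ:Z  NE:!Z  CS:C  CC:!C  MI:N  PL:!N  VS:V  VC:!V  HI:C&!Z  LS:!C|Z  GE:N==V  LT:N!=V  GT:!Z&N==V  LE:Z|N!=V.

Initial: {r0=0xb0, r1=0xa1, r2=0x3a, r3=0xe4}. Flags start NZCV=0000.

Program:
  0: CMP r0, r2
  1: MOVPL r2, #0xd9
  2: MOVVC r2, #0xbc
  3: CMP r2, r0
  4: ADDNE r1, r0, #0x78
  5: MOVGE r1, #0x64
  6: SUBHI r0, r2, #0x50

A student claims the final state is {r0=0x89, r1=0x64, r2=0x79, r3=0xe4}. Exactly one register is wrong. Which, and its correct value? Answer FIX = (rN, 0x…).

FIX = (r2, 0xd9)

[0] flags=0011 → (cmp)
[1] flags=0011 PL?T → r2=0xd9
[2] flags=0011 VC?F → skip
[3] flags=0010 → (cmp)
[4] flags=0010 NE?T → r1=0x28
[5] flags=0010 GE?T → r1=0x64
[6] flags=0010 HI?T → r0=0x89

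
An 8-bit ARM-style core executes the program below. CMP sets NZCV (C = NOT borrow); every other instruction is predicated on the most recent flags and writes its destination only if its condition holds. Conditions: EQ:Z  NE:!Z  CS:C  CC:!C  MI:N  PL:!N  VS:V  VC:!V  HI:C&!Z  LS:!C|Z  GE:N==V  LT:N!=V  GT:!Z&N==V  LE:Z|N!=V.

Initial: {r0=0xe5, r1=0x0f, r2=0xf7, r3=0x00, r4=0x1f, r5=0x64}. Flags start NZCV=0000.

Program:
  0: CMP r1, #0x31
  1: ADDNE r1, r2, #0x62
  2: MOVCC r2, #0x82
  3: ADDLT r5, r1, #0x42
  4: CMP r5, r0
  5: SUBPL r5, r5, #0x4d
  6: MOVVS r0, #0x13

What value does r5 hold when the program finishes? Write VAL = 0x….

VAL = 0x9b

[0] flags=1000 → (cmp)
[1] flags=1000 NE?T → r1=0x59
[2] flags=1000 CC?T → r2=0x82
[3] flags=1000 LT?T → r5=0x9b
[4] flags=1000 → (cmp)
[5] flags=1000 PL?F → skip
[6] flags=1000 VS?F → skip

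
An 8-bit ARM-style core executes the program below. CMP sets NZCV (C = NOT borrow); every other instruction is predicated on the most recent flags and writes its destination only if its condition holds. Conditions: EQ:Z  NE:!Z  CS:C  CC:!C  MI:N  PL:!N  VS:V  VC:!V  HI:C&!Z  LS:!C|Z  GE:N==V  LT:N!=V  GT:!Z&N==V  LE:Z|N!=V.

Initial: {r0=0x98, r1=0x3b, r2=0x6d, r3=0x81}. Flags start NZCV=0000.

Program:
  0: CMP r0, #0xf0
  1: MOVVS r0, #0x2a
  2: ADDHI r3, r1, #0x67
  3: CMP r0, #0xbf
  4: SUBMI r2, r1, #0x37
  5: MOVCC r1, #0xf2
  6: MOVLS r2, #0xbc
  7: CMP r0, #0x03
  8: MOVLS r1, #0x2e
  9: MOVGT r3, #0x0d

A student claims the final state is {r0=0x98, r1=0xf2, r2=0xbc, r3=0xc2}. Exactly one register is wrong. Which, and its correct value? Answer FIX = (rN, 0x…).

0: ✓ CMP  NZCV=1000
1: · MOVVS
2: · ADDHI
3: ✓ CMP  NZCV=1000
4: ✓ SUBMI  r2←0x04
5: ✓ MOVCC  r1←0xf2
6: ✓ MOVLS  r2←0xbc
7: ✓ CMP  NZCV=1010
8: · MOVLS
9: · MOVGT

FIX = (r3, 0x81)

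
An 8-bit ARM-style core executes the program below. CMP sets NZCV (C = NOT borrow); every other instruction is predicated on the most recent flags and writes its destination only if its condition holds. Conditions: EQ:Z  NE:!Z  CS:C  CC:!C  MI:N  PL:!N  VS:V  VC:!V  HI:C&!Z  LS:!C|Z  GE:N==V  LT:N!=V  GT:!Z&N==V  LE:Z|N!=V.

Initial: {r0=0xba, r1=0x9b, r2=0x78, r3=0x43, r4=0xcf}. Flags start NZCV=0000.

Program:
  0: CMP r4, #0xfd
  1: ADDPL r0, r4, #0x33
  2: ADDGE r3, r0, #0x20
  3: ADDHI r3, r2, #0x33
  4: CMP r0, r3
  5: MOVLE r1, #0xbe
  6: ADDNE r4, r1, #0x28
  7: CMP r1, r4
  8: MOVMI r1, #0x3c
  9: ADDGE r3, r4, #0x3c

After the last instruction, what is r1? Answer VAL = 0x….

[0] flags=1000 → (cmp)
[1] flags=1000 PL?F → skip
[2] flags=1000 GE?F → skip
[3] flags=1000 HI?F → skip
[4] flags=0011 → (cmp)
[5] flags=0011 LE?T → r1=0xbe
[6] flags=0011 NE?T → r4=0xe6
[7] flags=1000 → (cmp)
[8] flags=1000 MI?T → r1=0x3c
[9] flags=1000 GE?F → skip

VAL = 0x3c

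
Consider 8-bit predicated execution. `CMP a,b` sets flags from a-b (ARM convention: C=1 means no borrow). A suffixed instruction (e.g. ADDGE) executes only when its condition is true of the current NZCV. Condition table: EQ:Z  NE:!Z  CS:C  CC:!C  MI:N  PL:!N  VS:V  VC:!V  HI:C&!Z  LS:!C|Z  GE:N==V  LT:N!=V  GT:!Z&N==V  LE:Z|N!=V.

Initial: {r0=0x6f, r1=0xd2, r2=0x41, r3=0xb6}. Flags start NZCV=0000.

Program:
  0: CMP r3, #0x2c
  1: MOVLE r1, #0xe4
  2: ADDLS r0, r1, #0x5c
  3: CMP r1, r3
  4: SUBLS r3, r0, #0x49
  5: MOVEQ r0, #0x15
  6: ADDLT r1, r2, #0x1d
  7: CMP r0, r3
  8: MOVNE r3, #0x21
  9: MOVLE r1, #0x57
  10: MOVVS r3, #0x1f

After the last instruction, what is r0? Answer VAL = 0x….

[0] flags=1010 → (cmp)
[1] flags=1010 LE?T → r1=0xe4
[2] flags=1010 LS?F → skip
[3] flags=0010 → (cmp)
[4] flags=0010 LS?F → skip
[5] flags=0010 EQ?F → skip
[6] flags=0010 LT?F → skip
[7] flags=1001 → (cmp)
[8] flags=1001 NE?T → r3=0x21
[9] flags=1001 LE?F → skip
[10] flags=1001 VS?T → r3=0x1f

VAL = 0x6f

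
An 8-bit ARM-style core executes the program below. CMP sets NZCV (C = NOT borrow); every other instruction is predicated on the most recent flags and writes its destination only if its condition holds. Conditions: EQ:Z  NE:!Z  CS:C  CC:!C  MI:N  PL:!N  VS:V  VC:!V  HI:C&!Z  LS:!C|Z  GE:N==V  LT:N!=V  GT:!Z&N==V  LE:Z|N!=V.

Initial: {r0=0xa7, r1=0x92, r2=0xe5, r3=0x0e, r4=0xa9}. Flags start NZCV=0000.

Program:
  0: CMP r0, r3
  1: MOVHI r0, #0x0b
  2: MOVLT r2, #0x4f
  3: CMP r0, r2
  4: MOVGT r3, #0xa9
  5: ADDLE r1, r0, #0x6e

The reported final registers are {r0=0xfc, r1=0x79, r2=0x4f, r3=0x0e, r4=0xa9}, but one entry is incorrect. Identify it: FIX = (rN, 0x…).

0: ✓ CMP  NZCV=1010
1: ✓ MOVHI  r0←0x0b
2: ✓ MOVLT  r2←0x4f
3: ✓ CMP  NZCV=1000
4: · MOVGT
5: ✓ ADDLE  r1←0x79

FIX = (r0, 0x0b)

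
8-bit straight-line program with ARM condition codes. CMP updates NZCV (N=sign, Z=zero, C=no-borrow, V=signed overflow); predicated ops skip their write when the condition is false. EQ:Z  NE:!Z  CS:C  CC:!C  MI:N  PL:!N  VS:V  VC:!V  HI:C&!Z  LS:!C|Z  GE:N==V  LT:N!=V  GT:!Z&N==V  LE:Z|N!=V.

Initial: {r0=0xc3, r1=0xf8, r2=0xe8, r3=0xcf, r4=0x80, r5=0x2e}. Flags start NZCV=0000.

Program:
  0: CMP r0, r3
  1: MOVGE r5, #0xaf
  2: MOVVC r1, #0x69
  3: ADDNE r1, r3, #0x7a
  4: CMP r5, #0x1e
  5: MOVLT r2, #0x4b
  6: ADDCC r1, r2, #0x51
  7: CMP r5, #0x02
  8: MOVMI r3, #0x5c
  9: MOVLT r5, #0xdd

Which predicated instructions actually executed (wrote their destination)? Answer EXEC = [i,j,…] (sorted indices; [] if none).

0: ✓ CMP  NZCV=1000
1: · MOVGE
2: ✓ MOVVC  r1←0x69
3: ✓ ADDNE  r1←0x49
4: ✓ CMP  NZCV=0010
5: · MOVLT
6: · ADDCC
7: ✓ CMP  NZCV=0010
8: · MOVMI
9: · MOVLT

EXEC = [2,3]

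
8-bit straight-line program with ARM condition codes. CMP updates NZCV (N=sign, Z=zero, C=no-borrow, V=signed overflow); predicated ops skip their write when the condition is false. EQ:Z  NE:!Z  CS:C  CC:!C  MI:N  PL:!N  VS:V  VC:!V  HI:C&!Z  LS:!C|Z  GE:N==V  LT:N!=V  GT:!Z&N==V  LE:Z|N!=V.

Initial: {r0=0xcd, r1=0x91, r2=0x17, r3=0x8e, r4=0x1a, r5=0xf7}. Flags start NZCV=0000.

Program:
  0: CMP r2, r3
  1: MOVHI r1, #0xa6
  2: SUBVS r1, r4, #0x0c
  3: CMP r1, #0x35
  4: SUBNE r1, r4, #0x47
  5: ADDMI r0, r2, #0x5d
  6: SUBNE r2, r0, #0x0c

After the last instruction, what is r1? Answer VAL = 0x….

[0] flags=1001 → (cmp)
[1] flags=1001 HI?F → skip
[2] flags=1001 VS?T → r1=0x0e
[3] flags=1000 → (cmp)
[4] flags=1000 NE?T → r1=0xd3
[5] flags=1000 MI?T → r0=0x74
[6] flags=1000 NE?T → r2=0x68

VAL = 0xd3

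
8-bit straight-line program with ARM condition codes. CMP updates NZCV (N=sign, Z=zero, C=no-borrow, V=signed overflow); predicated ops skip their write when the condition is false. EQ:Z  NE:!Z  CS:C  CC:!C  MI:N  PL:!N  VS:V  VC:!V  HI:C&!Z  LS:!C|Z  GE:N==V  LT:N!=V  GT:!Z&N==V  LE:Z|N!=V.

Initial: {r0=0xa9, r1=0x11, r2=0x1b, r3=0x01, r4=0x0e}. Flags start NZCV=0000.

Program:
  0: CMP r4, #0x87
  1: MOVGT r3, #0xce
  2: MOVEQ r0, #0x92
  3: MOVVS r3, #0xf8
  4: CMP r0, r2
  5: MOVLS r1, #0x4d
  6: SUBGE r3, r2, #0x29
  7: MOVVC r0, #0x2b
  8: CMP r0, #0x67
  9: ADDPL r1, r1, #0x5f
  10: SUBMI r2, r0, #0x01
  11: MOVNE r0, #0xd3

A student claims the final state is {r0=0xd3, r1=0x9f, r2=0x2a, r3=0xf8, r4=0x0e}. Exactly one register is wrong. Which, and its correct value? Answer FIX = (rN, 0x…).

FIX = (r1, 0x11)

0: ✓ CMP  NZCV=1001
1: ✓ MOVGT  r3←0xce
2: · MOVEQ
3: ✓ MOVVS  r3←0xf8
4: ✓ CMP  NZCV=1010
5: · MOVLS
6: · SUBGE
7: ✓ MOVVC  r0←0x2b
8: ✓ CMP  NZCV=1000
9: · ADDPL
10: ✓ SUBMI  r2←0x2a
11: ✓ MOVNE  r0←0xd3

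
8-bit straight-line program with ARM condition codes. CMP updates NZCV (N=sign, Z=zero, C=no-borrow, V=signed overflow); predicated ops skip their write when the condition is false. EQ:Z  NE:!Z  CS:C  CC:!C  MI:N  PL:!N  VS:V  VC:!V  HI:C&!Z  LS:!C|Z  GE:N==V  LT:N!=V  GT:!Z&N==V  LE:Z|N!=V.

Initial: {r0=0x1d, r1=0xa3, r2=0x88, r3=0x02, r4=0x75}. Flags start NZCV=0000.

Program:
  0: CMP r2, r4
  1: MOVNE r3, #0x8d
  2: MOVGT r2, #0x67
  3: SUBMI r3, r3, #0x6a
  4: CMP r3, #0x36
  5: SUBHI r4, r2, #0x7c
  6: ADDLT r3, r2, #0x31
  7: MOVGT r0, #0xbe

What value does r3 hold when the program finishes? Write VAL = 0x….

0: ✓ CMP  NZCV=0011
1: ✓ MOVNE  r3←0x8d
2: · MOVGT
3: · SUBMI
4: ✓ CMP  NZCV=0011
5: ✓ SUBHI  r4←0x0c
6: ✓ ADDLT  r3←0xb9
7: · MOVGT

VAL = 0xb9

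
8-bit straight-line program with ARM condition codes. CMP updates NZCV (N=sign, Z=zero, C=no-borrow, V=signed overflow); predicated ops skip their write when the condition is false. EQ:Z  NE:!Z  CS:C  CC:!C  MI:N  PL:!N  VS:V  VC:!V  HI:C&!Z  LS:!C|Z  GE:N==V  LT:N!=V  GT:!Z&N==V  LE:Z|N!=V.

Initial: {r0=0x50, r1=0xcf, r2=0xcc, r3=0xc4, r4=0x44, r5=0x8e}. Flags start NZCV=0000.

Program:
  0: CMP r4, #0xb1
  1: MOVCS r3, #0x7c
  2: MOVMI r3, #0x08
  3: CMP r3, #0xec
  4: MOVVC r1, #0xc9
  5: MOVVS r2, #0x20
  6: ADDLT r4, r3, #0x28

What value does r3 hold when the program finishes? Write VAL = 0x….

0: ✓ CMP  NZCV=1001
1: · MOVCS
2: ✓ MOVMI  r3←0x08
3: ✓ CMP  NZCV=0000
4: ✓ MOVVC  r1←0xc9
5: · MOVVS
6: · ADDLT

VAL = 0x08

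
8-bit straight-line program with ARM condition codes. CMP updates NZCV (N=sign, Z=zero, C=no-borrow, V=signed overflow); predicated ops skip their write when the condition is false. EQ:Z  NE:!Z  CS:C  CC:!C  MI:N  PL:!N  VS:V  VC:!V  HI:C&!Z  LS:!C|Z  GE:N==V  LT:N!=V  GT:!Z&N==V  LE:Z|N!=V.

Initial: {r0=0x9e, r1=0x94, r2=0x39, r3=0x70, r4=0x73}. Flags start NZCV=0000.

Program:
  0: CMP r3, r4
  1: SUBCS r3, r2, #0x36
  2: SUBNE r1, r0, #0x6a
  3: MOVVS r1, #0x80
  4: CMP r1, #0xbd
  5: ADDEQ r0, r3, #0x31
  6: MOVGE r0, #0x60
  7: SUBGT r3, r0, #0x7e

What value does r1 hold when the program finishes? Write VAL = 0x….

VAL = 0x34

0: ✓ CMP  NZCV=1000
1: · SUBCS
2: ✓ SUBNE  r1←0x34
3: · MOVVS
4: ✓ CMP  NZCV=0000
5: · ADDEQ
6: ✓ MOVGE  r0←0x60
7: ✓ SUBGT  r3←0xe2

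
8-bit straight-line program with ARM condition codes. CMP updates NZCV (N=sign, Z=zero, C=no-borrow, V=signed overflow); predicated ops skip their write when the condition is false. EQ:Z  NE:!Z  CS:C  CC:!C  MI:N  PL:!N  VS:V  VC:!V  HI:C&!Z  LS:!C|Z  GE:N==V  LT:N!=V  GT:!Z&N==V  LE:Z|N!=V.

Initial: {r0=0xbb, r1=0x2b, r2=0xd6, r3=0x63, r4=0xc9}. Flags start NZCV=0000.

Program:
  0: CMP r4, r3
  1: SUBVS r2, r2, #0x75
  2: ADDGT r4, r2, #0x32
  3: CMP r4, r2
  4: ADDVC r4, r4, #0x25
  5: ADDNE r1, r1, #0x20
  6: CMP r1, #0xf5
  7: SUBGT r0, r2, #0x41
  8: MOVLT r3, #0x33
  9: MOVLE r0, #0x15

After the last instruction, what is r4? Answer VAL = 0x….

VAL = 0xc9

[0] flags=0011 → (cmp)
[1] flags=0011 VS?T → r2=0x61
[2] flags=0011 GT?F → skip
[3] flags=0011 → (cmp)
[4] flags=0011 VC?F → skip
[5] flags=0011 NE?T → r1=0x4b
[6] flags=0000 → (cmp)
[7] flags=0000 GT?T → r0=0x20
[8] flags=0000 LT?F → skip
[9] flags=0000 LE?F → skip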